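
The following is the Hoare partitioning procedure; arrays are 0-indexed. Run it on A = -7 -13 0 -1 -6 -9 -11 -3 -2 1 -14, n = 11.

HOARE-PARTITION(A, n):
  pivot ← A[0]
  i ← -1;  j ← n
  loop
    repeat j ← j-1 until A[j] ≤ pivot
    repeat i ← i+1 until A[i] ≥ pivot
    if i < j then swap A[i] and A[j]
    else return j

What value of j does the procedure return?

3

pivot = A[0] = -7; i = -1, j = 11
j→10 (A[10]=-14≤-7), i→0 (A[0]=-7≥-7); i<j, swap → -14 -13 0 -1 -6 -9 -11 -3 -2 1 -7
j→6 (A[6]=-11≤-7), i→2 (A[2]=0≥-7); i<j, swap → -14 -13 -11 -1 -6 -9 0 -3 -2 1 -7
j→5 (A[5]=-9≤-7), i→3 (A[3]=-1≥-7); i<j, swap → -14 -13 -11 -9 -6 -1 0 -3 -2 1 -7
j→3, i→4; i≥j, return j=3. A = -14 -13 -11 -9 -6 -1 0 -3 -2 1 -7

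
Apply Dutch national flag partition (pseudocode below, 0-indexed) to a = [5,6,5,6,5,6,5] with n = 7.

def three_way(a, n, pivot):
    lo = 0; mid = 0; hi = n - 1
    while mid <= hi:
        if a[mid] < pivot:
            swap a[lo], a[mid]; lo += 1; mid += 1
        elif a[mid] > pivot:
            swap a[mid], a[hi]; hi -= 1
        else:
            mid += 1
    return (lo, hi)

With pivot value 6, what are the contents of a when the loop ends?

[5,5,5,5,6,6,6]

lo=0 mid=0 hi=6
5<6: swap(0,0), lo=1 mid=1 ⇒ [5,6,5,6,5,6,5]
6=6: mid=2
5<6: swap(1,2), lo=2 mid=3 ⇒ [5,5,6,6,5,6,5]
6=6: mid=4
5<6: swap(2,4), lo=3 mid=5 ⇒ [5,5,5,6,6,6,5]
6=6: mid=6
5<6: swap(3,6), lo=4 mid=7 ⇒ [5,5,5,5,6,6,6]
done. lo=4 hi=6; a=[5,5,5,5,6,6,6]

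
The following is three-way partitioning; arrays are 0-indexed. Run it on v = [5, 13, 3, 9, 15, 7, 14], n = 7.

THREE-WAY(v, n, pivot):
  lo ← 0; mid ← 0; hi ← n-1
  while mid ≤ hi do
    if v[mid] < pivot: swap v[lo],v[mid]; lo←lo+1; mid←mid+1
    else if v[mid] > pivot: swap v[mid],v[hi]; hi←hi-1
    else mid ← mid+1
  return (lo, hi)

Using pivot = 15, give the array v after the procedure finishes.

[5, 13, 3, 9, 7, 14, 15]

pivot = 15; lo=0, mid=0, hi=6
v[mid]=5<15: swap v[0],v[0]; lo=1,mid=1 → [5, 13, 3, 9, 15, 7, 14]
v[mid]=13<15: swap v[1],v[1]; lo=2,mid=2 → [5, 13, 3, 9, 15, 7, 14]
v[mid]=3<15: swap v[2],v[2]; lo=3,mid=3 → [5, 13, 3, 9, 15, 7, 14]
v[mid]=9<15: swap v[3],v[3]; lo=4,mid=4 → [5, 13, 3, 9, 15, 7, 14]
v[mid]=15=15: mid=5
v[mid]=7<15: swap v[4],v[5]; lo=5,mid=6 → [5, 13, 3, 9, 7, 15, 14]
v[mid]=14<15: swap v[5],v[6]; lo=6,mid=7 → [5, 13, 3, 9, 7, 14, 15]
end: lo=6, hi=6; v = [5, 13, 3, 9, 7, 14, 15]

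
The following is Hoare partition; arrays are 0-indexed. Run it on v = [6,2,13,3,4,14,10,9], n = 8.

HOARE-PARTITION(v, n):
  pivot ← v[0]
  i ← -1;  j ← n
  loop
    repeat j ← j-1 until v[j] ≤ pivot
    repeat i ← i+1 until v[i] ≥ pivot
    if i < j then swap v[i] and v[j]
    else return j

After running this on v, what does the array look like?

[4,2,3,13,6,14,10,9]

pivot=6
j stops at 4 (4), i stops at 0 (6); swap ⇒ [4,2,13,3,6,14,10,9]
j stops at 3 (3), i stops at 2 (13); swap ⇒ [4,2,3,13,6,14,10,9]
j stops at 2, i stops at 3; i≥j ⇒ return 2. v=[4,2,3,13,6,14,10,9]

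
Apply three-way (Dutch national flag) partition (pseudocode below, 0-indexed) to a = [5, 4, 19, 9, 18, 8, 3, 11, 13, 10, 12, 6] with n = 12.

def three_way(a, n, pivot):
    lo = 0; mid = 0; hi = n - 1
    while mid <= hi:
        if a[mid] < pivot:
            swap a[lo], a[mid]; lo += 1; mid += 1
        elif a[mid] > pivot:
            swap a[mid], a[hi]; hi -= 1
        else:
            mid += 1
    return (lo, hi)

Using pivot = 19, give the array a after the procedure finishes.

pivot = 19; lo=0, mid=0, hi=11
a[mid]=5<19: swap a[0],a[0]; lo=1,mid=1 → [5, 4, 19, 9, 18, 8, 3, 11, 13, 10, 12, 6]
a[mid]=4<19: swap a[1],a[1]; lo=2,mid=2 → [5, 4, 19, 9, 18, 8, 3, 11, 13, 10, 12, 6]
a[mid]=19=19: mid=3
a[mid]=9<19: swap a[2],a[3]; lo=3,mid=4 → [5, 4, 9, 19, 18, 8, 3, 11, 13, 10, 12, 6]
a[mid]=18<19: swap a[3],a[4]; lo=4,mid=5 → [5, 4, 9, 18, 19, 8, 3, 11, 13, 10, 12, 6]
a[mid]=8<19: swap a[4],a[5]; lo=5,mid=6 → [5, 4, 9, 18, 8, 19, 3, 11, 13, 10, 12, 6]
a[mid]=3<19: swap a[5],a[6]; lo=6,mid=7 → [5, 4, 9, 18, 8, 3, 19, 11, 13, 10, 12, 6]
a[mid]=11<19: swap a[6],a[7]; lo=7,mid=8 → [5, 4, 9, 18, 8, 3, 11, 19, 13, 10, 12, 6]
a[mid]=13<19: swap a[7],a[8]; lo=8,mid=9 → [5, 4, 9, 18, 8, 3, 11, 13, 19, 10, 12, 6]
a[mid]=10<19: swap a[8],a[9]; lo=9,mid=10 → [5, 4, 9, 18, 8, 3, 11, 13, 10, 19, 12, 6]
a[mid]=12<19: swap a[9],a[10]; lo=10,mid=11 → [5, 4, 9, 18, 8, 3, 11, 13, 10, 12, 19, 6]
a[mid]=6<19: swap a[10],a[11]; lo=11,mid=12 → [5, 4, 9, 18, 8, 3, 11, 13, 10, 12, 6, 19]
end: lo=11, hi=11; a = [5, 4, 9, 18, 8, 3, 11, 13, 10, 12, 6, 19]

[5, 4, 9, 18, 8, 3, 11, 13, 10, 12, 6, 19]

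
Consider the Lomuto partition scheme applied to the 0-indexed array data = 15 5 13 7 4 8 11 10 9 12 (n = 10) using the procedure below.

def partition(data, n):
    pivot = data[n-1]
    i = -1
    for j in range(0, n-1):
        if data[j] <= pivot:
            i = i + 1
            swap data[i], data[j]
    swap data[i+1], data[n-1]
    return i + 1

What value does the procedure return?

pivot = data[9] = 12; i = -1
j=0: data[0]=15 > 12 → no swap
j=1: data[1]=5 ≤ 12 → i=0, swap data[0],data[1] → 5 15 13 7 4 8 11 10 9 12
j=2: data[2]=13 > 12 → no swap
j=3: data[3]=7 ≤ 12 → i=1, swap data[1],data[3] → 5 7 13 15 4 8 11 10 9 12
j=4: data[4]=4 ≤ 12 → i=2, swap data[2],data[4] → 5 7 4 15 13 8 11 10 9 12
j=5: data[5]=8 ≤ 12 → i=3, swap data[3],data[5] → 5 7 4 8 13 15 11 10 9 12
j=6: data[6]=11 ≤ 12 → i=4, swap data[4],data[6] → 5 7 4 8 11 15 13 10 9 12
j=7: data[7]=10 ≤ 12 → i=5, swap data[5],data[7] → 5 7 4 8 11 10 13 15 9 12
j=8: data[8]=9 ≤ 12 → i=6, swap data[6],data[8] → 5 7 4 8 11 10 9 15 13 12
final swap data[7],data[9] → 5 7 4 8 11 10 9 12 13 15; return 7

7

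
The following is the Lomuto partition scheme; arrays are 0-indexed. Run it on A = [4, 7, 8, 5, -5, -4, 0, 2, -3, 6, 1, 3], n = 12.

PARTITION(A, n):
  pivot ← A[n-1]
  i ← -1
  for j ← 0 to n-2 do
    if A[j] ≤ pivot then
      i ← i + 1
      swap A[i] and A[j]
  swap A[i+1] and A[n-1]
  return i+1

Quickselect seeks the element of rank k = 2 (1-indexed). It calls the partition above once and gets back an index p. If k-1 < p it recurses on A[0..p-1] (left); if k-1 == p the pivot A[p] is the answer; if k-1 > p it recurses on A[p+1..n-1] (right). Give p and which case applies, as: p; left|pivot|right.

pivot = A[11] = 3; i = -1
j=0: A[0]=4 > 3 → no swap
j=1: A[1]=7 > 3 → no swap
j=2: A[2]=8 > 3 → no swap
j=3: A[3]=5 > 3 → no swap
j=4: A[4]=-5 ≤ 3 → i=0, swap A[0],A[4] → [-5, 7, 8, 5, 4, -4, 0, 2, -3, 6, 1, 3]
j=5: A[5]=-4 ≤ 3 → i=1, swap A[1],A[5] → [-5, -4, 8, 5, 4, 7, 0, 2, -3, 6, 1, 3]
j=6: A[6]=0 ≤ 3 → i=2, swap A[2],A[6] → [-5, -4, 0, 5, 4, 7, 8, 2, -3, 6, 1, 3]
j=7: A[7]=2 ≤ 3 → i=3, swap A[3],A[7] → [-5, -4, 0, 2, 4, 7, 8, 5, -3, 6, 1, 3]
j=8: A[8]=-3 ≤ 3 → i=4, swap A[4],A[8] → [-5, -4, 0, 2, -3, 7, 8, 5, 4, 6, 1, 3]
j=9: A[9]=6 > 3 → no swap
j=10: A[10]=1 ≤ 3 → i=5, swap A[5],A[10] → [-5, -4, 0, 2, -3, 1, 8, 5, 4, 6, 7, 3]
final swap A[6],A[11] → [-5, -4, 0, 2, -3, 1, 3, 5, 4, 6, 7, 8]; return 6
p = 6; k-1 = 1 < 6 ⇒ left

6; left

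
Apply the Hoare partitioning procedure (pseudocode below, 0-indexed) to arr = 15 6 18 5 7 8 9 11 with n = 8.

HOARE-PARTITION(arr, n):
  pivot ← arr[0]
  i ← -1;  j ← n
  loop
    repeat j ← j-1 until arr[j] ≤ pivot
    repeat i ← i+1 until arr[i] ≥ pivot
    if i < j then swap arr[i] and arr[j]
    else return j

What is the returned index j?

5

pivot=15
j stops at 7 (11), i stops at 0 (15); swap ⇒ 11 6 18 5 7 8 9 15
j stops at 6 (9), i stops at 2 (18); swap ⇒ 11 6 9 5 7 8 18 15
j stops at 5, i stops at 6; i≥j ⇒ return 5. arr=11 6 9 5 7 8 18 15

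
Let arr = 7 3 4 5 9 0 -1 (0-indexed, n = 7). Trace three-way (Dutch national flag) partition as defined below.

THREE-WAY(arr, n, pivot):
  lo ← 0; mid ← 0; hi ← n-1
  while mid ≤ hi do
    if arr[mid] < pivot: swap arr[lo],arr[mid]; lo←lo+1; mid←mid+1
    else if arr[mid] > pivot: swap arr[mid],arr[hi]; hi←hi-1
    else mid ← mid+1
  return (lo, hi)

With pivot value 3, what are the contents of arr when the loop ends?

lo=0 mid=0 hi=6
7>3: swap(0,6), hi=5 ⇒ -1 3 4 5 9 0 7
-1<3: swap(0,0), lo=1 mid=1 ⇒ -1 3 4 5 9 0 7
3=3: mid=2
4>3: swap(2,5), hi=4 ⇒ -1 3 0 5 9 4 7
0<3: swap(1,2), lo=2 mid=3 ⇒ -1 0 3 5 9 4 7
5>3: swap(3,4), hi=3 ⇒ -1 0 3 9 5 4 7
9>3: swap(3,3), hi=2 ⇒ -1 0 3 9 5 4 7
done. lo=2 hi=2; arr=-1 0 3 9 5 4 7

-1 0 3 9 5 4 7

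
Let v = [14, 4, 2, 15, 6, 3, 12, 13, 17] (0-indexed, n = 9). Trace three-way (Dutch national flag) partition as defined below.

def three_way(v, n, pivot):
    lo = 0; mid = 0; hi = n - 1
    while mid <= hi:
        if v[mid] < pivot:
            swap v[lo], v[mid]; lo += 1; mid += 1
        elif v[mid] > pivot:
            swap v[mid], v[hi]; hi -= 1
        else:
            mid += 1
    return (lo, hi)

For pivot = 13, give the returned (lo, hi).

lo=0 mid=0 hi=8
14>13: swap(0,8), hi=7 ⇒ [17, 4, 2, 15, 6, 3, 12, 13, 14]
17>13: swap(0,7), hi=6 ⇒ [13, 4, 2, 15, 6, 3, 12, 17, 14]
13=13: mid=1
4<13: swap(0,1), lo=1 mid=2 ⇒ [4, 13, 2, 15, 6, 3, 12, 17, 14]
2<13: swap(1,2), lo=2 mid=3 ⇒ [4, 2, 13, 15, 6, 3, 12, 17, 14]
15>13: swap(3,6), hi=5 ⇒ [4, 2, 13, 12, 6, 3, 15, 17, 14]
12<13: swap(2,3), lo=3 mid=4 ⇒ [4, 2, 12, 13, 6, 3, 15, 17, 14]
6<13: swap(3,4), lo=4 mid=5 ⇒ [4, 2, 12, 6, 13, 3, 15, 17, 14]
3<13: swap(4,5), lo=5 mid=6 ⇒ [4, 2, 12, 6, 3, 13, 15, 17, 14]
done. lo=5 hi=5; v=[4, 2, 12, 6, 3, 13, 15, 17, 14]

(5, 5)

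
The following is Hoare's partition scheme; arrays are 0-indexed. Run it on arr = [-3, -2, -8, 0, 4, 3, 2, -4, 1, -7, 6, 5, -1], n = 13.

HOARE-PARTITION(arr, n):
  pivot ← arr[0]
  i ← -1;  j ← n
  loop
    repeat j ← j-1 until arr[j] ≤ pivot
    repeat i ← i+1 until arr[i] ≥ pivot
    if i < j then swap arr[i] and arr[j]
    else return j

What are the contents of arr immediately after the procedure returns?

[-7, -4, -8, 0, 4, 3, 2, -2, 1, -3, 6, 5, -1]

pivot=-3
j stops at 9 (-7), i stops at 0 (-3); swap ⇒ [-7, -2, -8, 0, 4, 3, 2, -4, 1, -3, 6, 5, -1]
j stops at 7 (-4), i stops at 1 (-2); swap ⇒ [-7, -4, -8, 0, 4, 3, 2, -2, 1, -3, 6, 5, -1]
j stops at 2, i stops at 3; i≥j ⇒ return 2. arr=[-7, -4, -8, 0, 4, 3, 2, -2, 1, -3, 6, 5, -1]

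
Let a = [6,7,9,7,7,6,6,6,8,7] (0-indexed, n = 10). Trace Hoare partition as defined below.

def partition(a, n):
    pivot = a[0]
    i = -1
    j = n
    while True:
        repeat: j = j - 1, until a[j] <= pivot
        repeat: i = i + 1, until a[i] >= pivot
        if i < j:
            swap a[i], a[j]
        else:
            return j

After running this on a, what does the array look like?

[6,6,6,7,7,9,7,6,8,7]

pivot = a[0] = 6; i = -1, j = 10
j→7 (a[7]=6≤6), i→0 (a[0]=6≥6); i<j, swap → [6,7,9,7,7,6,6,6,8,7]
j→6 (a[6]=6≤6), i→1 (a[1]=7≥6); i<j, swap → [6,6,9,7,7,6,7,6,8,7]
j→5 (a[5]=6≤6), i→2 (a[2]=9≥6); i<j, swap → [6,6,6,7,7,9,7,6,8,7]
j→2, i→3; i≥j, return j=2. a = [6,6,6,7,7,9,7,6,8,7]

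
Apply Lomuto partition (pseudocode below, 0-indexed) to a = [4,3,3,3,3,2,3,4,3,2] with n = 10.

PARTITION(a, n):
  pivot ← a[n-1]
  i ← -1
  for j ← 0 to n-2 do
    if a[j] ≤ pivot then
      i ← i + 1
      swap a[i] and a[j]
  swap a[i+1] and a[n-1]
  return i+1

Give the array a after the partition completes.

pivot = a[9] = 2; i = -1
j=0: a[0]=4 > 2 → no swap
j=1: a[1]=3 > 2 → no swap
j=2: a[2]=3 > 2 → no swap
j=3: a[3]=3 > 2 → no swap
j=4: a[4]=3 > 2 → no swap
j=5: a[5]=2 ≤ 2 → i=0, swap a[0],a[5] → [2,3,3,3,3,4,3,4,3,2]
j=6: a[6]=3 > 2 → no swap
j=7: a[7]=4 > 2 → no swap
j=8: a[8]=3 > 2 → no swap
final swap a[1],a[9] → [2,2,3,3,3,4,3,4,3,3]; return 1

[2,2,3,3,3,4,3,4,3,3]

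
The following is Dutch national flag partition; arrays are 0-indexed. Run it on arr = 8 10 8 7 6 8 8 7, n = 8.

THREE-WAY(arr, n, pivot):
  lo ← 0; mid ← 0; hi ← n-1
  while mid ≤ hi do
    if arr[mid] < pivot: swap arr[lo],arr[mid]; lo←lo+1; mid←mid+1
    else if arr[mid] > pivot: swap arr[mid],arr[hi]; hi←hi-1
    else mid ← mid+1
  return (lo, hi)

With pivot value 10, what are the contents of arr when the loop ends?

lo=0 mid=0 hi=7
8<10: swap(0,0), lo=1 mid=1 ⇒ 8 10 8 7 6 8 8 7
10=10: mid=2
8<10: swap(1,2), lo=2 mid=3 ⇒ 8 8 10 7 6 8 8 7
7<10: swap(2,3), lo=3 mid=4 ⇒ 8 8 7 10 6 8 8 7
6<10: swap(3,4), lo=4 mid=5 ⇒ 8 8 7 6 10 8 8 7
8<10: swap(4,5), lo=5 mid=6 ⇒ 8 8 7 6 8 10 8 7
8<10: swap(5,6), lo=6 mid=7 ⇒ 8 8 7 6 8 8 10 7
7<10: swap(6,7), lo=7 mid=8 ⇒ 8 8 7 6 8 8 7 10
done. lo=7 hi=7; arr=8 8 7 6 8 8 7 10

8 8 7 6 8 8 7 10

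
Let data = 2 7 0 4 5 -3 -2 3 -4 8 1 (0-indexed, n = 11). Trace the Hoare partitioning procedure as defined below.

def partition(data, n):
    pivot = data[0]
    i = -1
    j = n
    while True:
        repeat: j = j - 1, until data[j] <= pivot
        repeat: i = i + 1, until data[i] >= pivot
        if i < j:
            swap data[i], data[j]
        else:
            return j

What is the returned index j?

4

pivot=2
j stops at 10 (1), i stops at 0 (2); swap ⇒ 1 7 0 4 5 -3 -2 3 -4 8 2
j stops at 8 (-4), i stops at 1 (7); swap ⇒ 1 -4 0 4 5 -3 -2 3 7 8 2
j stops at 6 (-2), i stops at 3 (4); swap ⇒ 1 -4 0 -2 5 -3 4 3 7 8 2
j stops at 5 (-3), i stops at 4 (5); swap ⇒ 1 -4 0 -2 -3 5 4 3 7 8 2
j stops at 4, i stops at 5; i≥j ⇒ return 4. data=1 -4 0 -2 -3 5 4 3 7 8 2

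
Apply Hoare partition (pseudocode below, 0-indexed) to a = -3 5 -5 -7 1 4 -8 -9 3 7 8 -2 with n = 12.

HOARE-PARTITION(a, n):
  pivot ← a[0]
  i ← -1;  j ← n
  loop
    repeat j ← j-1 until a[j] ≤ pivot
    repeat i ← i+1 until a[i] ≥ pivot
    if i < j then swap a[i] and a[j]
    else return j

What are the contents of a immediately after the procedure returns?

pivot = a[0] = -3; i = -1, j = 12
j→7 (a[7]=-9≤-3), i→0 (a[0]=-3≥-3); i<j, swap → -9 5 -5 -7 1 4 -8 -3 3 7 8 -2
j→6 (a[6]=-8≤-3), i→1 (a[1]=5≥-3); i<j, swap → -9 -8 -5 -7 1 4 5 -3 3 7 8 -2
j→3, i→4; i≥j, return j=3. a = -9 -8 -5 -7 1 4 5 -3 3 7 8 -2

-9 -8 -5 -7 1 4 5 -3 3 7 8 -2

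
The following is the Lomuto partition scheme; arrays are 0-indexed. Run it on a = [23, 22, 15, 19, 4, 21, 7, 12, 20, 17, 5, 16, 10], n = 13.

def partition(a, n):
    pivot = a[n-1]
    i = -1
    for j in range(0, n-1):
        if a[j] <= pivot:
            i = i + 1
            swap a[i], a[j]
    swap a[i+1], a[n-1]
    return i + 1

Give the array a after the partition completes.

[4, 7, 5, 10, 23, 21, 22, 12, 20, 17, 15, 16, 19]

pivot = a[12] = 10; i = -1
j=0: a[0]=23 > 10 → no swap
j=1: a[1]=22 > 10 → no swap
j=2: a[2]=15 > 10 → no swap
j=3: a[3]=19 > 10 → no swap
j=4: a[4]=4 ≤ 10 → i=0, swap a[0],a[4] → [4, 22, 15, 19, 23, 21, 7, 12, 20, 17, 5, 16, 10]
j=5: a[5]=21 > 10 → no swap
j=6: a[6]=7 ≤ 10 → i=1, swap a[1],a[6] → [4, 7, 15, 19, 23, 21, 22, 12, 20, 17, 5, 16, 10]
j=7: a[7]=12 > 10 → no swap
j=8: a[8]=20 > 10 → no swap
j=9: a[9]=17 > 10 → no swap
j=10: a[10]=5 ≤ 10 → i=2, swap a[2],a[10] → [4, 7, 5, 19, 23, 21, 22, 12, 20, 17, 15, 16, 10]
j=11: a[11]=16 > 10 → no swap
final swap a[3],a[12] → [4, 7, 5, 10, 23, 21, 22, 12, 20, 17, 15, 16, 19]; return 3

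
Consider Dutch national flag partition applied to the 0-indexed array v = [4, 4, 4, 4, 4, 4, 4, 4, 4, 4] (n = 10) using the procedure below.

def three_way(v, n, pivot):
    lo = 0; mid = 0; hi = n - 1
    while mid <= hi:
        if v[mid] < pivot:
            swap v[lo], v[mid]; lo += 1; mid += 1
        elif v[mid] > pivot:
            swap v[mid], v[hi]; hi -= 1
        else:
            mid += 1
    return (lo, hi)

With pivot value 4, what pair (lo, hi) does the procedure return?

lo=0 mid=0 hi=9
4=4: mid=1
4=4: mid=2
4=4: mid=3
4=4: mid=4
4=4: mid=5
4=4: mid=6
4=4: mid=7
4=4: mid=8
4=4: mid=9
4=4: mid=10
done. lo=0 hi=9; v=[4, 4, 4, 4, 4, 4, 4, 4, 4, 4]

(0, 9)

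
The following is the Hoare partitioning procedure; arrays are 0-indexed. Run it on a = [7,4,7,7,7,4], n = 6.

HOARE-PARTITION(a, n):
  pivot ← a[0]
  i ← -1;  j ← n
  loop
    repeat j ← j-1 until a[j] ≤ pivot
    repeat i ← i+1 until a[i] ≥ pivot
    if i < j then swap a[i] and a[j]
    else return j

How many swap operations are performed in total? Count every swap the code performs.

2

pivot = a[0] = 7; i = -1, j = 6
j→5 (a[5]=4≤7), i→0 (a[0]=7≥7); i<j, swap → [4,4,7,7,7,7]
j→4 (a[4]=7≤7), i→2 (a[2]=7≥7); i<j, swap → [4,4,7,7,7,7]
j→3, i→3; i≥j, return j=3. a = [4,4,7,7,7,7]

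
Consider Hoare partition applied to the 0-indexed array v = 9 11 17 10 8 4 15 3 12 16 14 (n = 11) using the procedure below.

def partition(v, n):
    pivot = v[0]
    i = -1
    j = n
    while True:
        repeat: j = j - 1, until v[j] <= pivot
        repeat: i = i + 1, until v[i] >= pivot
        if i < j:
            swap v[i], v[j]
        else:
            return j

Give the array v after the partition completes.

3 4 8 10 17 11 15 9 12 16 14

pivot = v[0] = 9; i = -1, j = 11
j→7 (v[7]=3≤9), i→0 (v[0]=9≥9); i<j, swap → 3 11 17 10 8 4 15 9 12 16 14
j→5 (v[5]=4≤9), i→1 (v[1]=11≥9); i<j, swap → 3 4 17 10 8 11 15 9 12 16 14
j→4 (v[4]=8≤9), i→2 (v[2]=17≥9); i<j, swap → 3 4 8 10 17 11 15 9 12 16 14
j→2, i→3; i≥j, return j=2. v = 3 4 8 10 17 11 15 9 12 16 14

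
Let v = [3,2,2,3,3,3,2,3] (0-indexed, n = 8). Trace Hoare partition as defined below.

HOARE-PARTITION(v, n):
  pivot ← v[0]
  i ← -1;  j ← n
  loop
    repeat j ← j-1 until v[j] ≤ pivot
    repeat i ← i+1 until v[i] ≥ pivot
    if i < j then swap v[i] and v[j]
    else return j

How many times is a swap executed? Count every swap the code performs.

pivot = v[0] = 3; i = -1, j = 8
j→7 (v[7]=3≤3), i→0 (v[0]=3≥3); i<j, swap → [3,2,2,3,3,3,2,3]
j→6 (v[6]=2≤3), i→3 (v[3]=3≥3); i<j, swap → [3,2,2,2,3,3,3,3]
j→5 (v[5]=3≤3), i→4 (v[4]=3≥3); i<j, swap → [3,2,2,2,3,3,3,3]
j→4, i→5; i≥j, return j=4. v = [3,2,2,2,3,3,3,3]

3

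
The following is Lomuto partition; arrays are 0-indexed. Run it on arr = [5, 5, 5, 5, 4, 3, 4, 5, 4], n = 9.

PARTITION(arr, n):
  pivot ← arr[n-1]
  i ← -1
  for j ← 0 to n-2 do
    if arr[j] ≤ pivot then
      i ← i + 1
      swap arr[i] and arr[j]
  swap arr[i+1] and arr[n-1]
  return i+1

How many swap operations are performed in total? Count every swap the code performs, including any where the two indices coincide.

pivot=4, i=-1
j=0: 5>4, skip
j=1: 5>4, skip
j=2: 5>4, skip
j=3: 5>4, skip
j=4: 4≤4, i=0, swap(0,4) ⇒ [4, 5, 5, 5, 5, 3, 4, 5, 4]
j=5: 3≤4, i=1, swap(1,5) ⇒ [4, 3, 5, 5, 5, 5, 4, 5, 4]
j=6: 4≤4, i=2, swap(2,6) ⇒ [4, 3, 4, 5, 5, 5, 5, 5, 4]
j=7: 5>4, skip
swap(3,8) ⇒ [4, 3, 4, 4, 5, 5, 5, 5, 5]; return 3

4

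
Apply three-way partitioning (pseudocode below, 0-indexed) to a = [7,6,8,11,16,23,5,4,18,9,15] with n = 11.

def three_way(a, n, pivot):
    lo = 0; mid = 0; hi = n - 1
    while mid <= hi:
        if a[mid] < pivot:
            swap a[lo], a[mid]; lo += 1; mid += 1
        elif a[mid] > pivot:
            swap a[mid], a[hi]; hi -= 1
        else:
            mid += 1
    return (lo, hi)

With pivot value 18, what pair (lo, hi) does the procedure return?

(9, 9)

pivot = 18; lo=0, mid=0, hi=10
a[mid]=7<18: swap a[0],a[0]; lo=1,mid=1 → [7,6,8,11,16,23,5,4,18,9,15]
a[mid]=6<18: swap a[1],a[1]; lo=2,mid=2 → [7,6,8,11,16,23,5,4,18,9,15]
a[mid]=8<18: swap a[2],a[2]; lo=3,mid=3 → [7,6,8,11,16,23,5,4,18,9,15]
a[mid]=11<18: swap a[3],a[3]; lo=4,mid=4 → [7,6,8,11,16,23,5,4,18,9,15]
a[mid]=16<18: swap a[4],a[4]; lo=5,mid=5 → [7,6,8,11,16,23,5,4,18,9,15]
a[mid]=23>18: swap a[5],a[10]; hi=9 → [7,6,8,11,16,15,5,4,18,9,23]
a[mid]=15<18: swap a[5],a[5]; lo=6,mid=6 → [7,6,8,11,16,15,5,4,18,9,23]
a[mid]=5<18: swap a[6],a[6]; lo=7,mid=7 → [7,6,8,11,16,15,5,4,18,9,23]
a[mid]=4<18: swap a[7],a[7]; lo=8,mid=8 → [7,6,8,11,16,15,5,4,18,9,23]
a[mid]=18=18: mid=9
a[mid]=9<18: swap a[8],a[9]; lo=9,mid=10 → [7,6,8,11,16,15,5,4,9,18,23]
end: lo=9, hi=9; a = [7,6,8,11,16,15,5,4,9,18,23]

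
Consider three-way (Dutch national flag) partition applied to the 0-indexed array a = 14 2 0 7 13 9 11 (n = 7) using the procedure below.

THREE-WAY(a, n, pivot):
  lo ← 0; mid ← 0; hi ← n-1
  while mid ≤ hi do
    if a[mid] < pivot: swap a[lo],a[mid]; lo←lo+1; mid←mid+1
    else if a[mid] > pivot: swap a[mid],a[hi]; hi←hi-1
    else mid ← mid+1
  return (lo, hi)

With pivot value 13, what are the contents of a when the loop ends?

11 2 0 7 9 13 14

lo=0 mid=0 hi=6
14>13: swap(0,6), hi=5 ⇒ 11 2 0 7 13 9 14
11<13: swap(0,0), lo=1 mid=1 ⇒ 11 2 0 7 13 9 14
2<13: swap(1,1), lo=2 mid=2 ⇒ 11 2 0 7 13 9 14
0<13: swap(2,2), lo=3 mid=3 ⇒ 11 2 0 7 13 9 14
7<13: swap(3,3), lo=4 mid=4 ⇒ 11 2 0 7 13 9 14
13=13: mid=5
9<13: swap(4,5), lo=5 mid=6 ⇒ 11 2 0 7 9 13 14
done. lo=5 hi=5; a=11 2 0 7 9 13 14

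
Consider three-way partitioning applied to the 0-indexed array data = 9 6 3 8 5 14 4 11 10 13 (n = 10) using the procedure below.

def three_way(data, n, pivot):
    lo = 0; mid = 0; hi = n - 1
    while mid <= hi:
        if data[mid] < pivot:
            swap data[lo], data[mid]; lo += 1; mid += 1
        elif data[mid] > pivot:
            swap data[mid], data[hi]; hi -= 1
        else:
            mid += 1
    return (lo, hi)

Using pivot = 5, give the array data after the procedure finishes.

pivot = 5; lo=0, mid=0, hi=9
data[mid]=9>5: swap data[0],data[9]; hi=8 → 13 6 3 8 5 14 4 11 10 9
data[mid]=13>5: swap data[0],data[8]; hi=7 → 10 6 3 8 5 14 4 11 13 9
data[mid]=10>5: swap data[0],data[7]; hi=6 → 11 6 3 8 5 14 4 10 13 9
data[mid]=11>5: swap data[0],data[6]; hi=5 → 4 6 3 8 5 14 11 10 13 9
data[mid]=4<5: swap data[0],data[0]; lo=1,mid=1 → 4 6 3 8 5 14 11 10 13 9
data[mid]=6>5: swap data[1],data[5]; hi=4 → 4 14 3 8 5 6 11 10 13 9
data[mid]=14>5: swap data[1],data[4]; hi=3 → 4 5 3 8 14 6 11 10 13 9
data[mid]=5=5: mid=2
data[mid]=3<5: swap data[1],data[2]; lo=2,mid=3 → 4 3 5 8 14 6 11 10 13 9
data[mid]=8>5: swap data[3],data[3]; hi=2 → 4 3 5 8 14 6 11 10 13 9
end: lo=2, hi=2; data = 4 3 5 8 14 6 11 10 13 9

4 3 5 8 14 6 11 10 13 9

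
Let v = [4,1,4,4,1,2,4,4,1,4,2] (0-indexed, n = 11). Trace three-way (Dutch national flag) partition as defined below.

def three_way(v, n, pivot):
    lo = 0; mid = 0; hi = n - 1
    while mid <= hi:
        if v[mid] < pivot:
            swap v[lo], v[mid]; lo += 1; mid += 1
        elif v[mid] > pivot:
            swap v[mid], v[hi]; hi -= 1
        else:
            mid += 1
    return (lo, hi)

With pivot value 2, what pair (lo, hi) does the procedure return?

(3, 4)

pivot = 2; lo=0, mid=0, hi=10
v[mid]=4>2: swap v[0],v[10]; hi=9 → [2,1,4,4,1,2,4,4,1,4,4]
v[mid]=2=2: mid=1
v[mid]=1<2: swap v[0],v[1]; lo=1,mid=2 → [1,2,4,4,1,2,4,4,1,4,4]
v[mid]=4>2: swap v[2],v[9]; hi=8 → [1,2,4,4,1,2,4,4,1,4,4]
v[mid]=4>2: swap v[2],v[8]; hi=7 → [1,2,1,4,1,2,4,4,4,4,4]
v[mid]=1<2: swap v[1],v[2]; lo=2,mid=3 → [1,1,2,4,1,2,4,4,4,4,4]
v[mid]=4>2: swap v[3],v[7]; hi=6 → [1,1,2,4,1,2,4,4,4,4,4]
v[mid]=4>2: swap v[3],v[6]; hi=5 → [1,1,2,4,1,2,4,4,4,4,4]
v[mid]=4>2: swap v[3],v[5]; hi=4 → [1,1,2,2,1,4,4,4,4,4,4]
v[mid]=2=2: mid=4
v[mid]=1<2: swap v[2],v[4]; lo=3,mid=5 → [1,1,1,2,2,4,4,4,4,4,4]
end: lo=3, hi=4; v = [1,1,1,2,2,4,4,4,4,4,4]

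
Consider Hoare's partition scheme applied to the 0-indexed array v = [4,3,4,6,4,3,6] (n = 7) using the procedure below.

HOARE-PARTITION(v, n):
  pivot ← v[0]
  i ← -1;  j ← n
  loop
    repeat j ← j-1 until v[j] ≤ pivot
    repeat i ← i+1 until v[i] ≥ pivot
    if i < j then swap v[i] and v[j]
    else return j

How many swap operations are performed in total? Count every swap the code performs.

pivot = v[0] = 4; i = -1, j = 7
j→5 (v[5]=3≤4), i→0 (v[0]=4≥4); i<j, swap → [3,3,4,6,4,4,6]
j→4 (v[4]=4≤4), i→2 (v[2]=4≥4); i<j, swap → [3,3,4,6,4,4,6]
j→2, i→3; i≥j, return j=2. v = [3,3,4,6,4,4,6]

2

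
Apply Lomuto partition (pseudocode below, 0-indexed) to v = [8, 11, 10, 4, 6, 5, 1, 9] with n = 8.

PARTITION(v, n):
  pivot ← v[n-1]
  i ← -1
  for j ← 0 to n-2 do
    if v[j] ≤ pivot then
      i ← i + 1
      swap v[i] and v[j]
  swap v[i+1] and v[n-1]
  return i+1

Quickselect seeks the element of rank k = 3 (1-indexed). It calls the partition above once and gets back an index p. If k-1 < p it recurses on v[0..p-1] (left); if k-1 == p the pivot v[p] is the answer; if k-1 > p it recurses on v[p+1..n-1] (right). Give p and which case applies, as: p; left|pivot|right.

5; left

pivot = v[7] = 9; i = -1
j=0: v[0]=8 ≤ 9 → i=0, swap v[0],v[0] (no change) → [8, 11, 10, 4, 6, 5, 1, 9]
j=1: v[1]=11 > 9 → no swap
j=2: v[2]=10 > 9 → no swap
j=3: v[3]=4 ≤ 9 → i=1, swap v[1],v[3] → [8, 4, 10, 11, 6, 5, 1, 9]
j=4: v[4]=6 ≤ 9 → i=2, swap v[2],v[4] → [8, 4, 6, 11, 10, 5, 1, 9]
j=5: v[5]=5 ≤ 9 → i=3, swap v[3],v[5] → [8, 4, 6, 5, 10, 11, 1, 9]
j=6: v[6]=1 ≤ 9 → i=4, swap v[4],v[6] → [8, 4, 6, 5, 1, 11, 10, 9]
final swap v[5],v[7] → [8, 4, 6, 5, 1, 9, 10, 11]; return 5
p = 5; k-1 = 2 < 5 ⇒ left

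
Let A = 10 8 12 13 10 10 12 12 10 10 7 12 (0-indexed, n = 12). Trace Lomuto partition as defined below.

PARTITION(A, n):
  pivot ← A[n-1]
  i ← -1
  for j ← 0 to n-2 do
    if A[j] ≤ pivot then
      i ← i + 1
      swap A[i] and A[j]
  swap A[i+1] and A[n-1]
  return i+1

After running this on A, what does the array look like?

pivot=12, i=-1
j=0: 10≤12, i=0, swap(0,0) ⇒ 10 8 12 13 10 10 12 12 10 10 7 12
j=1: 8≤12, i=1, swap(1,1) ⇒ 10 8 12 13 10 10 12 12 10 10 7 12
j=2: 12≤12, i=2, swap(2,2) ⇒ 10 8 12 13 10 10 12 12 10 10 7 12
j=3: 13>12, skip
j=4: 10≤12, i=3, swap(3,4) ⇒ 10 8 12 10 13 10 12 12 10 10 7 12
j=5: 10≤12, i=4, swap(4,5) ⇒ 10 8 12 10 10 13 12 12 10 10 7 12
j=6: 12≤12, i=5, swap(5,6) ⇒ 10 8 12 10 10 12 13 12 10 10 7 12
j=7: 12≤12, i=6, swap(6,7) ⇒ 10 8 12 10 10 12 12 13 10 10 7 12
j=8: 10≤12, i=7, swap(7,8) ⇒ 10 8 12 10 10 12 12 10 13 10 7 12
j=9: 10≤12, i=8, swap(8,9) ⇒ 10 8 12 10 10 12 12 10 10 13 7 12
j=10: 7≤12, i=9, swap(9,10) ⇒ 10 8 12 10 10 12 12 10 10 7 13 12
swap(10,11) ⇒ 10 8 12 10 10 12 12 10 10 7 12 13; return 10

10 8 12 10 10 12 12 10 10 7 12 13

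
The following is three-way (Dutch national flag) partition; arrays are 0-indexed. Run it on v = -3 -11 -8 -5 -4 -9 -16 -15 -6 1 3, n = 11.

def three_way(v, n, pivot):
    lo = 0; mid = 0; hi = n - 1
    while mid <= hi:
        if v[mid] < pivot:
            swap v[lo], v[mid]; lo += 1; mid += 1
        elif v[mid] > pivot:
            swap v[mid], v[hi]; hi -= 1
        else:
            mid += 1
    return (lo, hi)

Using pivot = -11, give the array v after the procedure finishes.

lo=0 mid=0 hi=10
-3>-11: swap(0,10), hi=9 ⇒ 3 -11 -8 -5 -4 -9 -16 -15 -6 1 -3
3>-11: swap(0,9), hi=8 ⇒ 1 -11 -8 -5 -4 -9 -16 -15 -6 3 -3
1>-11: swap(0,8), hi=7 ⇒ -6 -11 -8 -5 -4 -9 -16 -15 1 3 -3
-6>-11: swap(0,7), hi=6 ⇒ -15 -11 -8 -5 -4 -9 -16 -6 1 3 -3
-15<-11: swap(0,0), lo=1 mid=1 ⇒ -15 -11 -8 -5 -4 -9 -16 -6 1 3 -3
-11=-11: mid=2
-8>-11: swap(2,6), hi=5 ⇒ -15 -11 -16 -5 -4 -9 -8 -6 1 3 -3
-16<-11: swap(1,2), lo=2 mid=3 ⇒ -15 -16 -11 -5 -4 -9 -8 -6 1 3 -3
-5>-11: swap(3,5), hi=4 ⇒ -15 -16 -11 -9 -4 -5 -8 -6 1 3 -3
-9>-11: swap(3,4), hi=3 ⇒ -15 -16 -11 -4 -9 -5 -8 -6 1 3 -3
-4>-11: swap(3,3), hi=2 ⇒ -15 -16 -11 -4 -9 -5 -8 -6 1 3 -3
done. lo=2 hi=2; v=-15 -16 -11 -4 -9 -5 -8 -6 1 3 -3

-15 -16 -11 -4 -9 -5 -8 -6 1 3 -3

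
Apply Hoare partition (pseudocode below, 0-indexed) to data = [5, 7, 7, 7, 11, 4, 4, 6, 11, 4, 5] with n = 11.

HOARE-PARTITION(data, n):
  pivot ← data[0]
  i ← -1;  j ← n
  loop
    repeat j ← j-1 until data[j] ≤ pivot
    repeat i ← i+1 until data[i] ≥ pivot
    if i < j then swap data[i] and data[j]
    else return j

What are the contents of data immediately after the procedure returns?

[5, 4, 4, 4, 11, 7, 7, 6, 11, 7, 5]

pivot = data[0] = 5; i = -1, j = 11
j→10 (data[10]=5≤5), i→0 (data[0]=5≥5); i<j, swap → [5, 7, 7, 7, 11, 4, 4, 6, 11, 4, 5]
j→9 (data[9]=4≤5), i→1 (data[1]=7≥5); i<j, swap → [5, 4, 7, 7, 11, 4, 4, 6, 11, 7, 5]
j→6 (data[6]=4≤5), i→2 (data[2]=7≥5); i<j, swap → [5, 4, 4, 7, 11, 4, 7, 6, 11, 7, 5]
j→5 (data[5]=4≤5), i→3 (data[3]=7≥5); i<j, swap → [5, 4, 4, 4, 11, 7, 7, 6, 11, 7, 5]
j→3, i→4; i≥j, return j=3. data = [5, 4, 4, 4, 11, 7, 7, 6, 11, 7, 5]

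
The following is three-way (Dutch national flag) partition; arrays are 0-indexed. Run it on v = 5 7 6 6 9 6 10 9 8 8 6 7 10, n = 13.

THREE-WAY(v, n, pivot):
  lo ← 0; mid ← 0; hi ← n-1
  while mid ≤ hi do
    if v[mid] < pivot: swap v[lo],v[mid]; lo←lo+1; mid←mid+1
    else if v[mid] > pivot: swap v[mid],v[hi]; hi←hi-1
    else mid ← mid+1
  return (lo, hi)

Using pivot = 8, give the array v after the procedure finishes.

lo=0 mid=0 hi=12
5<8: swap(0,0), lo=1 mid=1 ⇒ 5 7 6 6 9 6 10 9 8 8 6 7 10
7<8: swap(1,1), lo=2 mid=2 ⇒ 5 7 6 6 9 6 10 9 8 8 6 7 10
6<8: swap(2,2), lo=3 mid=3 ⇒ 5 7 6 6 9 6 10 9 8 8 6 7 10
6<8: swap(3,3), lo=4 mid=4 ⇒ 5 7 6 6 9 6 10 9 8 8 6 7 10
9>8: swap(4,12), hi=11 ⇒ 5 7 6 6 10 6 10 9 8 8 6 7 9
10>8: swap(4,11), hi=10 ⇒ 5 7 6 6 7 6 10 9 8 8 6 10 9
7<8: swap(4,4), lo=5 mid=5 ⇒ 5 7 6 6 7 6 10 9 8 8 6 10 9
6<8: swap(5,5), lo=6 mid=6 ⇒ 5 7 6 6 7 6 10 9 8 8 6 10 9
10>8: swap(6,10), hi=9 ⇒ 5 7 6 6 7 6 6 9 8 8 10 10 9
6<8: swap(6,6), lo=7 mid=7 ⇒ 5 7 6 6 7 6 6 9 8 8 10 10 9
9>8: swap(7,9), hi=8 ⇒ 5 7 6 6 7 6 6 8 8 9 10 10 9
8=8: mid=8
8=8: mid=9
done. lo=7 hi=8; v=5 7 6 6 7 6 6 8 8 9 10 10 9

5 7 6 6 7 6 6 8 8 9 10 10 9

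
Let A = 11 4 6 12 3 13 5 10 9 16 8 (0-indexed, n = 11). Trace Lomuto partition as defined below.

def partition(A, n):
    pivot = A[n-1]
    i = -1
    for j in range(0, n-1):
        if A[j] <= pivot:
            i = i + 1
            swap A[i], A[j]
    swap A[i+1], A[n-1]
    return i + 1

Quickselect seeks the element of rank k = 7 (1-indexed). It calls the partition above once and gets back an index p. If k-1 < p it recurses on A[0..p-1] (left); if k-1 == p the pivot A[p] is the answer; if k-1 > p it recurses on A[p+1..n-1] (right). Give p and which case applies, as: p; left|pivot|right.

pivot = A[10] = 8; i = -1
j=0: A[0]=11 > 8 → no swap
j=1: A[1]=4 ≤ 8 → i=0, swap A[0],A[1] → 4 11 6 12 3 13 5 10 9 16 8
j=2: A[2]=6 ≤ 8 → i=1, swap A[1],A[2] → 4 6 11 12 3 13 5 10 9 16 8
j=3: A[3]=12 > 8 → no swap
j=4: A[4]=3 ≤ 8 → i=2, swap A[2],A[4] → 4 6 3 12 11 13 5 10 9 16 8
j=5: A[5]=13 > 8 → no swap
j=6: A[6]=5 ≤ 8 → i=3, swap A[3],A[6] → 4 6 3 5 11 13 12 10 9 16 8
j=7: A[7]=10 > 8 → no swap
j=8: A[8]=9 > 8 → no swap
j=9: A[9]=16 > 8 → no swap
final swap A[4],A[10] → 4 6 3 5 8 13 12 10 9 16 11; return 4
p = 4; k-1 = 6 > 4 ⇒ right

4; right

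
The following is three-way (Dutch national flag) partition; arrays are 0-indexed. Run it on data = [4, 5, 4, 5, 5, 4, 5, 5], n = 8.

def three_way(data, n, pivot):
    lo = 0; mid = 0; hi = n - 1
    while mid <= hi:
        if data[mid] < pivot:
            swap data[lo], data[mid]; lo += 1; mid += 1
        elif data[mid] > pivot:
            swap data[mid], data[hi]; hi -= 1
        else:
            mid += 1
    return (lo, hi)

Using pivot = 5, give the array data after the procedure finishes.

[4, 4, 4, 5, 5, 5, 5, 5]

lo=0 mid=0 hi=7
4<5: swap(0,0), lo=1 mid=1 ⇒ [4, 5, 4, 5, 5, 4, 5, 5]
5=5: mid=2
4<5: swap(1,2), lo=2 mid=3 ⇒ [4, 4, 5, 5, 5, 4, 5, 5]
5=5: mid=4
5=5: mid=5
4<5: swap(2,5), lo=3 mid=6 ⇒ [4, 4, 4, 5, 5, 5, 5, 5]
5=5: mid=7
5=5: mid=8
done. lo=3 hi=7; data=[4, 4, 4, 5, 5, 5, 5, 5]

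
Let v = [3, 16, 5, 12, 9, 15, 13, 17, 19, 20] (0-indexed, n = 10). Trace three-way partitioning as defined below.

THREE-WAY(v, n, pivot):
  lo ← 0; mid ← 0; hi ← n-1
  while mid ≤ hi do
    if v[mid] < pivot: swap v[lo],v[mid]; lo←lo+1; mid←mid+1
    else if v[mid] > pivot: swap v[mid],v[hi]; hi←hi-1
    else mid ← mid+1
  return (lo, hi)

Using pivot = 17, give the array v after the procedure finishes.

lo=0 mid=0 hi=9
3<17: swap(0,0), lo=1 mid=1 ⇒ [3, 16, 5, 12, 9, 15, 13, 17, 19, 20]
16<17: swap(1,1), lo=2 mid=2 ⇒ [3, 16, 5, 12, 9, 15, 13, 17, 19, 20]
5<17: swap(2,2), lo=3 mid=3 ⇒ [3, 16, 5, 12, 9, 15, 13, 17, 19, 20]
12<17: swap(3,3), lo=4 mid=4 ⇒ [3, 16, 5, 12, 9, 15, 13, 17, 19, 20]
9<17: swap(4,4), lo=5 mid=5 ⇒ [3, 16, 5, 12, 9, 15, 13, 17, 19, 20]
15<17: swap(5,5), lo=6 mid=6 ⇒ [3, 16, 5, 12, 9, 15, 13, 17, 19, 20]
13<17: swap(6,6), lo=7 mid=7 ⇒ [3, 16, 5, 12, 9, 15, 13, 17, 19, 20]
17=17: mid=8
19>17: swap(8,9), hi=8 ⇒ [3, 16, 5, 12, 9, 15, 13, 17, 20, 19]
20>17: swap(8,8), hi=7 ⇒ [3, 16, 5, 12, 9, 15, 13, 17, 20, 19]
done. lo=7 hi=7; v=[3, 16, 5, 12, 9, 15, 13, 17, 20, 19]

[3, 16, 5, 12, 9, 15, 13, 17, 20, 19]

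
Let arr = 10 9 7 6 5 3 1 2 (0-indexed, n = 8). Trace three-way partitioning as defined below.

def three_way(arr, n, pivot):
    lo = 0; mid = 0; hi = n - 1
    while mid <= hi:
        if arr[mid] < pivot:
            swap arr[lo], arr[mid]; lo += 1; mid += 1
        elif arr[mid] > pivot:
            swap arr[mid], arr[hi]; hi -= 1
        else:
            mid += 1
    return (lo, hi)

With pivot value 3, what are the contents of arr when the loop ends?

2 1 3 5 6 7 9 10

pivot = 3; lo=0, mid=0, hi=7
arr[mid]=10>3: swap arr[0],arr[7]; hi=6 → 2 9 7 6 5 3 1 10
arr[mid]=2<3: swap arr[0],arr[0]; lo=1,mid=1 → 2 9 7 6 5 3 1 10
arr[mid]=9>3: swap arr[1],arr[6]; hi=5 → 2 1 7 6 5 3 9 10
arr[mid]=1<3: swap arr[1],arr[1]; lo=2,mid=2 → 2 1 7 6 5 3 9 10
arr[mid]=7>3: swap arr[2],arr[5]; hi=4 → 2 1 3 6 5 7 9 10
arr[mid]=3=3: mid=3
arr[mid]=6>3: swap arr[3],arr[4]; hi=3 → 2 1 3 5 6 7 9 10
arr[mid]=5>3: swap arr[3],arr[3]; hi=2 → 2 1 3 5 6 7 9 10
end: lo=2, hi=2; arr = 2 1 3 5 6 7 9 10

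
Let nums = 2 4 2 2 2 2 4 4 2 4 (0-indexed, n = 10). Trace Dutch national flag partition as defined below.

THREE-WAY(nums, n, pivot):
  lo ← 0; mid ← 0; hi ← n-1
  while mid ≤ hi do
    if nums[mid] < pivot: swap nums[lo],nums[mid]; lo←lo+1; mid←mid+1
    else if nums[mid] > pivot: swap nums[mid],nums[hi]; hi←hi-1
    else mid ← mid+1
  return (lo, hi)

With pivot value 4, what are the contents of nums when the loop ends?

2 2 2 2 2 2 4 4 4 4

lo=0 mid=0 hi=9
2<4: swap(0,0), lo=1 mid=1 ⇒ 2 4 2 2 2 2 4 4 2 4
4=4: mid=2
2<4: swap(1,2), lo=2 mid=3 ⇒ 2 2 4 2 2 2 4 4 2 4
2<4: swap(2,3), lo=3 mid=4 ⇒ 2 2 2 4 2 2 4 4 2 4
2<4: swap(3,4), lo=4 mid=5 ⇒ 2 2 2 2 4 2 4 4 2 4
2<4: swap(4,5), lo=5 mid=6 ⇒ 2 2 2 2 2 4 4 4 2 4
4=4: mid=7
4=4: mid=8
2<4: swap(5,8), lo=6 mid=9 ⇒ 2 2 2 2 2 2 4 4 4 4
4=4: mid=10
done. lo=6 hi=9; nums=2 2 2 2 2 2 4 4 4 4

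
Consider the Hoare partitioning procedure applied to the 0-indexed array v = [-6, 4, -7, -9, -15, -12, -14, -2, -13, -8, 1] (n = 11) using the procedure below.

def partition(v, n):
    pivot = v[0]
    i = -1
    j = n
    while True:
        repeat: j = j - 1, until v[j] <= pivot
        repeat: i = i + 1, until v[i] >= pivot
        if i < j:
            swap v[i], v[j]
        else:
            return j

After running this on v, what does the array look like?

[-8, -13, -7, -9, -15, -12, -14, -2, 4, -6, 1]

pivot=-6
j stops at 9 (-8), i stops at 0 (-6); swap ⇒ [-8, 4, -7, -9, -15, -12, -14, -2, -13, -6, 1]
j stops at 8 (-13), i stops at 1 (4); swap ⇒ [-8, -13, -7, -9, -15, -12, -14, -2, 4, -6, 1]
j stops at 6, i stops at 7; i≥j ⇒ return 6. v=[-8, -13, -7, -9, -15, -12, -14, -2, 4, -6, 1]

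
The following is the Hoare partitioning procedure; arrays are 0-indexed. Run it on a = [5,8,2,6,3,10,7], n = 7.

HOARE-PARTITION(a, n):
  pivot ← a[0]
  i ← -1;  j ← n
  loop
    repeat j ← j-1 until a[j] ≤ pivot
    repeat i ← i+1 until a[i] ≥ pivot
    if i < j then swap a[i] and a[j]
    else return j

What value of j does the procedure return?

1

pivot = a[0] = 5; i = -1, j = 7
j→4 (a[4]=3≤5), i→0 (a[0]=5≥5); i<j, swap → [3,8,2,6,5,10,7]
j→2 (a[2]=2≤5), i→1 (a[1]=8≥5); i<j, swap → [3,2,8,6,5,10,7]
j→1, i→2; i≥j, return j=1. a = [3,2,8,6,5,10,7]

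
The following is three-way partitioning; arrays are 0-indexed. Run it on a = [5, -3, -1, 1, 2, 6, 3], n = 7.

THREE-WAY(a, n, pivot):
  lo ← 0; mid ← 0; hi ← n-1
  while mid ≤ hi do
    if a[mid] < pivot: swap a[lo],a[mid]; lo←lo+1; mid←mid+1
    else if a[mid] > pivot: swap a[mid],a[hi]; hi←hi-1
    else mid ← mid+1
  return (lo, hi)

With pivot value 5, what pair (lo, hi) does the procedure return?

(5, 5)

lo=0 mid=0 hi=6
5=5: mid=1
-3<5: swap(0,1), lo=1 mid=2 ⇒ [-3, 5, -1, 1, 2, 6, 3]
-1<5: swap(1,2), lo=2 mid=3 ⇒ [-3, -1, 5, 1, 2, 6, 3]
1<5: swap(2,3), lo=3 mid=4 ⇒ [-3, -1, 1, 5, 2, 6, 3]
2<5: swap(3,4), lo=4 mid=5 ⇒ [-3, -1, 1, 2, 5, 6, 3]
6>5: swap(5,6), hi=5 ⇒ [-3, -1, 1, 2, 5, 3, 6]
3<5: swap(4,5), lo=5 mid=6 ⇒ [-3, -1, 1, 2, 3, 5, 6]
done. lo=5 hi=5; a=[-3, -1, 1, 2, 3, 5, 6]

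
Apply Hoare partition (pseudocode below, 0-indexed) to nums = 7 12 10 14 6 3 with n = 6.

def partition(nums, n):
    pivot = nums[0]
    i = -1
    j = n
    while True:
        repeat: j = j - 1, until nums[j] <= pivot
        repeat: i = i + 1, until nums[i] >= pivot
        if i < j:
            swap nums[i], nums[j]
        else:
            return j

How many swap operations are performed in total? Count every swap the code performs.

2

pivot = nums[0] = 7; i = -1, j = 6
j→5 (nums[5]=3≤7), i→0 (nums[0]=7≥7); i<j, swap → 3 12 10 14 6 7
j→4 (nums[4]=6≤7), i→1 (nums[1]=12≥7); i<j, swap → 3 6 10 14 12 7
j→1, i→2; i≥j, return j=1. nums = 3 6 10 14 12 7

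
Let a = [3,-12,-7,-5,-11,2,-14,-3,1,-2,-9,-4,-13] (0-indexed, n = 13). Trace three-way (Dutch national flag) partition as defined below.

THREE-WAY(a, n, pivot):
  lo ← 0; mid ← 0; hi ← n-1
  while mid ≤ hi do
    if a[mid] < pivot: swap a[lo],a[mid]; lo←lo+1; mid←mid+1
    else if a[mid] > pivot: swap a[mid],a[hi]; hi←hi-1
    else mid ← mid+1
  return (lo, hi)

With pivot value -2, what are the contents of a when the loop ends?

[-13,-12,-7,-5,-11,-4,-14,-3,-9,-2,1,2,3]

pivot = -2; lo=0, mid=0, hi=12
a[mid]=3>-2: swap a[0],a[12]; hi=11 → [-13,-12,-7,-5,-11,2,-14,-3,1,-2,-9,-4,3]
a[mid]=-13<-2: swap a[0],a[0]; lo=1,mid=1 → [-13,-12,-7,-5,-11,2,-14,-3,1,-2,-9,-4,3]
a[mid]=-12<-2: swap a[1],a[1]; lo=2,mid=2 → [-13,-12,-7,-5,-11,2,-14,-3,1,-2,-9,-4,3]
a[mid]=-7<-2: swap a[2],a[2]; lo=3,mid=3 → [-13,-12,-7,-5,-11,2,-14,-3,1,-2,-9,-4,3]
a[mid]=-5<-2: swap a[3],a[3]; lo=4,mid=4 → [-13,-12,-7,-5,-11,2,-14,-3,1,-2,-9,-4,3]
a[mid]=-11<-2: swap a[4],a[4]; lo=5,mid=5 → [-13,-12,-7,-5,-11,2,-14,-3,1,-2,-9,-4,3]
a[mid]=2>-2: swap a[5],a[11]; hi=10 → [-13,-12,-7,-5,-11,-4,-14,-3,1,-2,-9,2,3]
a[mid]=-4<-2: swap a[5],a[5]; lo=6,mid=6 → [-13,-12,-7,-5,-11,-4,-14,-3,1,-2,-9,2,3]
a[mid]=-14<-2: swap a[6],a[6]; lo=7,mid=7 → [-13,-12,-7,-5,-11,-4,-14,-3,1,-2,-9,2,3]
a[mid]=-3<-2: swap a[7],a[7]; lo=8,mid=8 → [-13,-12,-7,-5,-11,-4,-14,-3,1,-2,-9,2,3]
a[mid]=1>-2: swap a[8],a[10]; hi=9 → [-13,-12,-7,-5,-11,-4,-14,-3,-9,-2,1,2,3]
a[mid]=-9<-2: swap a[8],a[8]; lo=9,mid=9 → [-13,-12,-7,-5,-11,-4,-14,-3,-9,-2,1,2,3]
a[mid]=-2=-2: mid=10
end: lo=9, hi=9; a = [-13,-12,-7,-5,-11,-4,-14,-3,-9,-2,1,2,3]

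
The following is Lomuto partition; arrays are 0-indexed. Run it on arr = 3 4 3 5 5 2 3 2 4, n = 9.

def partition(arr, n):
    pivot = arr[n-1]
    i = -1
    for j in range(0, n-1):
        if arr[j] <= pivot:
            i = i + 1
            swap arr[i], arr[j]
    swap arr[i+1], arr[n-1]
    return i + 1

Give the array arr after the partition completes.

pivot = arr[8] = 4; i = -1
j=0: arr[0]=3 ≤ 4 → i=0, swap arr[0],arr[0] (no change) → 3 4 3 5 5 2 3 2 4
j=1: arr[1]=4 ≤ 4 → i=1, swap arr[1],arr[1] (no change) → 3 4 3 5 5 2 3 2 4
j=2: arr[2]=3 ≤ 4 → i=2, swap arr[2],arr[2] (no change) → 3 4 3 5 5 2 3 2 4
j=3: arr[3]=5 > 4 → no swap
j=4: arr[4]=5 > 4 → no swap
j=5: arr[5]=2 ≤ 4 → i=3, swap arr[3],arr[5] → 3 4 3 2 5 5 3 2 4
j=6: arr[6]=3 ≤ 4 → i=4, swap arr[4],arr[6] → 3 4 3 2 3 5 5 2 4
j=7: arr[7]=2 ≤ 4 → i=5, swap arr[5],arr[7] → 3 4 3 2 3 2 5 5 4
final swap arr[6],arr[8] → 3 4 3 2 3 2 4 5 5; return 6

3 4 3 2 3 2 4 5 5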